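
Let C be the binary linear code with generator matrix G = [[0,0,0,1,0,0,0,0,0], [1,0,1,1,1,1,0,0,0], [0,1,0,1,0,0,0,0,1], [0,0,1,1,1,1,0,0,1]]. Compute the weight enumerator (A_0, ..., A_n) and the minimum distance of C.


Weight distribution: A_0 = 1, A_1 = 1, A_2 = 3, A_3 = 3, A_4 = 3, A_5 = 3, A_6 = 1, A_7 = 1. Minimum distance d = 1.

Enumerate all 2^4 = 16 messages m ∈ F_2^4.
For each, compute codeword c = mG in F_2^9, then tally its weight.
  m = 0000 → c = 000000000, weight = 0.
  m = 1000 → c = 000100000, weight = 1.
  m = 0100 → c = 101111000, weight = 5.
  m = 1100 → c = 101011000, weight = 4.
  m = 0010 → c = 010100001, weight = 3.
  m = 1010 → c = 010000001, weight = 2.
  m = 0110 → c = 111011001, weight = 6.
  m = 1110 → c = 111111001, weight = 7.
  m = 0001 → c = 001111001, weight = 5.
  m = 1001 → c = 001011001, weight = 4.
  m = 0101 → c = 100000001, weight = 2.
  m = 1101 → c = 100100001, weight = 3.
  m = 0011 → c = 011011000, weight = 4.
  m = 1011 → c = 011111000, weight = 5.
  m = 0111 → c = 110100000, weight = 3.
  m = 1111 → c = 110000000, weight = 2.
Tally weights:
  weight 0: 1 codewords.
  weight 1: 1 codewords.
  weight 2: 3 codewords.
  weight 3: 3 codewords.
  weight 4: 3 codewords.
  weight 5: 3 codewords.
  weight 6: 1 codewords.
  weight 7: 1 codewords.
Minimum distance d = smallest w > 0 with A_w > 0 = 1.
Sanity: Σ A_w = 16 = 2^4 = 16 ✓.


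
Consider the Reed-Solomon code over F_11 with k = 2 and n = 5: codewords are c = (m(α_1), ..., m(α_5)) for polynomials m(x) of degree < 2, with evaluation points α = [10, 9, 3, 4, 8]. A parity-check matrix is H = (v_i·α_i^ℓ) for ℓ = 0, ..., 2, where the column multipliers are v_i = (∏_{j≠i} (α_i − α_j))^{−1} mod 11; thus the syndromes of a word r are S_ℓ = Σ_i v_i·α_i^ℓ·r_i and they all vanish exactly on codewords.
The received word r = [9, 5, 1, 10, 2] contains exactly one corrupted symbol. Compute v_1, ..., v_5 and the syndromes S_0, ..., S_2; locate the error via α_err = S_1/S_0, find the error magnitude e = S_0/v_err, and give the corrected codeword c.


S = (9, 4, 3), error at position 2, error magnitude e = 5, c = [9, 0, 1, 10, 2].

Step 1: column multipliers v_i = (∏_{j≠i}(α_i − α_j))^{−1} mod 11.
  i = 1 (α = 10): (10−9)(10−3)(10−4)(10−8) = 1·7·6·2 = 84 ≡ 7, so v_1 = 7^{−1} = 8 (mod 11).
  i = 2 (α = 9): (9−10)(9−3)(9−4)(9−8) = (−1)·6·5·1 = −30 ≡ 3, so v_2 = 3^{−1} = 4 (mod 11).
  i = 3 (α = 3): (3−10)(3−9)(3−4)(3−8) = (−7)·(−6)·(−1)·(−5) = 210 ≡ 1, so v_3 = 1^{−1} = 1 (mod 11).
  i = 4 (α = 4): (4−10)(4−9)(4−3)(4−8) = (−6)·(−5)·1·(−4) = −120 ≡ 1, so v_4 = 1^{−1} = 1 (mod 11).
  i = 5 (α = 8): (8−10)(8−9)(8−3)(8−4) = (−2)·(−1)·5·4 = 40 ≡ 7, so v_5 = 7^{−1} = 8 (mod 11).
  v = [8, 4, 1, 1, 8].
Step 2: syndromes of r = [9, 5, 1, 10, 2] (all sums mod 11).
  S_0 = Σ v_i r_i = 8·9 + 4·5 + 1·1 + 1·10 + 8·2 = 119 ≡ 9.
  S_1 = Σ v_i α_i r_i = 8·10·9 + 4·9·5 + 1·3·1 + 1·4·10 + 8·8·2 = 1071 ≡ 4.
  α_i^2 mod 11 = [1, 4, 9, 5, 9].
  S_2 = Σ v_i α_i^2 r_i = 8·1·9 + 4·4·5 + 1·9·1 + 1·5·10 + 8·9·2 = 355 ≡ 3.
  S = (9, 4, 3) ≠ 0, so r is not a codeword (an error is present).
Step 3: locate the error. For a single error e at position i, S_ℓ = v_i·e·α_i^ℓ, so α_err = S_1/S_0.
  S_0^{−1} = 9^{−1} = 5 (mod 11), so α_err = 4·5 = 20 ≡ 9 = α_2. Error position i = 2.
  Consistency check: S_2/S_1 = 3·3 = 9 ≡ 9 = α_err ✓ (single-error assumption holds).
Step 4: error magnitude e = S_0/v_2 = S_0·∏_{j≠2}(α_2 − α_j) = 9·3 = 27 ≡ 5 (mod 11).
Step 5: correct position 2: c_2 = r_2 − e = 5 − 5 ≡ 0 (mod 11). Hence c = [9, 0, 1, 10, 2].
  Check: interpolating c through the α_i gives m(x) = 7 + 9·x (degree < 2) with m(α_i) = c_i for every i, so c is indeed a codeword.


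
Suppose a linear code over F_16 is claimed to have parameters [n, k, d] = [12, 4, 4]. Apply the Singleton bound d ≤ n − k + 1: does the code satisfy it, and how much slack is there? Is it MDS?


Singleton RHS = n − k + 1 = 9, slack = 5, bound satisfied, not MDS.

Singleton bound: d ≤ n − k + 1.
Here n = 12, k = 4, so n − k + 1 = 9.
Given d = 4, check d ≤ 9: YES.
Slack = (n − k + 1) − d = 5.
The code is NOT MDS (slack = 5 > 0).
Description: the claimed parameters are [12, 4, 4]_16; such a code would be non-MDS.


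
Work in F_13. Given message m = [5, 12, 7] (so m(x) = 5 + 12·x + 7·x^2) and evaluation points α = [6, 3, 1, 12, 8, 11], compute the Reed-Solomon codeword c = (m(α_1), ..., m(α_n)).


c = [4, 0, 11, 0, 3, 9]

Message polynomial: m(x) = 5 + 12·x + 7·x^2 (mod 13).
For each evaluation point α_i, compute m(α_i) mod 13:
  α_1 = 6: Horner steps 7 → 2 → 4, so m(6) = 4.
  α_2 = 3: Horner steps 7 → 7 → 0, so m(3) = 0.
  α_3 = 1: Horner steps 7 → 6 → 11, so m(1) = 11.
  α_4 = 12: Horner steps 7 → 5 → 0, so m(12) = 0.
  α_5 = 8: Horner steps 7 → 3 → 3, so m(8) = 3.
  α_6 = 11: Horner steps 7 → 11 → 9, so m(11) = 9.
Codeword c = [4, 0, 11, 0, 3, 9] ∈ F_13^6.


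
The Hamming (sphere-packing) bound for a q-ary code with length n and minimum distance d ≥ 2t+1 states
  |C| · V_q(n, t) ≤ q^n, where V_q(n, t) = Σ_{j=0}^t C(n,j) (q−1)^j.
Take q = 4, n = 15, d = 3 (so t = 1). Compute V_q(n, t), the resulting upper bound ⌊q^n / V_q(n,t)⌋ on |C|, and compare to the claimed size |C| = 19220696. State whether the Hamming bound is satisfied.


V_q(n, t) = 46, q^n = 1073741824, Hamming bound = 23342213, |C| = 19220696 ≤ bound (satisfied).

Step 1: Compute V_q(n, t) = Σ_{j=0}^1 C(n, j) (q−1)^j.
  j = 0: C(15,0)·(3)^0 = 1·1 = 1.
  j = 1: C(15,1)·(3)^1 = 15·3 = 45.
  V_q(n, t) = 1 + 45 = 46.
Step 2: q^n = 4^15 = 1073741824.
Step 3: Hamming bound ⌊q^n / V_q(n,t)⌋ = ⌊1073741824/46⌋ = 23342213.
Step 4: Compare |C| = 19220696 to 23342213: satisfied.
The claimed |C| lies below the Hamming bound.


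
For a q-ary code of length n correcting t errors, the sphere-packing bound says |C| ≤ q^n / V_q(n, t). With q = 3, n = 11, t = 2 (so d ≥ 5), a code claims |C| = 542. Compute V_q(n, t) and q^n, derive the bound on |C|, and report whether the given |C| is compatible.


V_q(n, t) = 243, q^n = 177147, Hamming bound = 729, |C| = 542 ≤ bound (satisfied).

Step 1: Compute V_q(n, t) = Σ_{j=0}^2 C(n, j) (q−1)^j.
  j = 0: C(11,0)·(2)^0 = 1·1 = 1.
  j = 1: C(11,1)·(2)^1 = 11·2 = 22.
  j = 2: C(11,2)·(2)^2 = 55·4 = 220.
  V_q(n, t) = 1 + 22 + 220 = 243.
Step 2: q^n = 3^11 = 177147.
Step 3: Hamming bound ⌊q^n / V_q(n,t)⌋ = ⌊177147/243⌋ = 729.
Step 4: Compare |C| = 542 to 729: satisfied.
The claimed |C| lies below the Hamming bound.


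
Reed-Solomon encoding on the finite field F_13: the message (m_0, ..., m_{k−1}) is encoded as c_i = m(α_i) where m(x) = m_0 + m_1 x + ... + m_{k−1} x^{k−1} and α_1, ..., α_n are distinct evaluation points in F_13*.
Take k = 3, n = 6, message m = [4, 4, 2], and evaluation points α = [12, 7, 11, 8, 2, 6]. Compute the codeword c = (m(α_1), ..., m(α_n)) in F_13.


c = [2, 0, 4, 8, 7, 9]

Message polynomial: m(x) = 4 + 4·x + 2·x^2 (mod 13).
For each evaluation point α_i, compute m(α_i) mod 13:
  α_1 = 12: Horner steps 2 → 2 → 2, so m(12) = 2.
  α_2 = 7: Horner steps 2 → 5 → 0, so m(7) = 0.
  α_3 = 11: Horner steps 2 → 0 → 4, so m(11) = 4.
  α_4 = 8: Horner steps 2 → 7 → 8, so m(8) = 8.
  α_5 = 2: Horner steps 2 → 8 → 7, so m(2) = 7.
  α_6 = 6: Horner steps 2 → 3 → 9, so m(6) = 9.
Codeword c = [2, 0, 4, 8, 7, 9] ∈ F_13^6.


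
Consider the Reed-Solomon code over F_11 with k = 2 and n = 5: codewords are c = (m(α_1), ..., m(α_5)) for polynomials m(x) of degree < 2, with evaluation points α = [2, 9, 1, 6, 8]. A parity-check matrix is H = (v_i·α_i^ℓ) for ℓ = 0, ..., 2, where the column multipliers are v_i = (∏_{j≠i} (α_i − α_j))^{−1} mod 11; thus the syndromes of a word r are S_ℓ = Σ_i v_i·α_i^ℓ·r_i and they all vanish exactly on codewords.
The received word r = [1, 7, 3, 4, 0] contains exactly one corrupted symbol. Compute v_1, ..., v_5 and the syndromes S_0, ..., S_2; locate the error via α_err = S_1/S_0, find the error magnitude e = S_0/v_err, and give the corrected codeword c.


S = (3, 5, 1), error at position 2, error magnitude e = 9, c = [1, 9, 3, 4, 0].

Step 1: column multipliers v_i = (∏_{j≠i}(α_i − α_j))^{−1} mod 11.
  i = 1 (α = 2): (2−9)(2−1)(2−6)(2−8) = (−7)·1·(−4)·(−6) = −168 ≡ 8, so v_1 = 8^{−1} = 7 (mod 11).
  i = 2 (α = 9): (9−2)(9−1)(9−6)(9−8) = 7·8·3·1 = 168 ≡ 3, so v_2 = 3^{−1} = 4 (mod 11).
  i = 3 (α = 1): (1−2)(1−9)(1−6)(1−8) = (−1)·(−8)·(−5)·(−7) = 280 ≡ 5, so v_3 = 5^{−1} = 9 (mod 11).
  i = 4 (α = 6): (6−2)(6−9)(6−1)(6−8) = 4·(−3)·5·(−2) = 120 ≡ 10, so v_4 = 10^{−1} = 10 (mod 11).
  i = 5 (α = 8): (8−2)(8−9)(8−1)(8−6) = 6·(−1)·7·2 = −84 ≡ 4, so v_5 = 4^{−1} = 3 (mod 11).
  v = [7, 4, 9, 10, 3].
Step 2: syndromes of r = [1, 7, 3, 4, 0] (all sums mod 11).
  S_0 = Σ v_i r_i = 7·1 + 4·7 + 9·3 + 10·4 + 3·0 = 102 ≡ 3.
  S_1 = Σ v_i α_i r_i = 7·2·1 + 4·9·7 + 9·1·3 + 10·6·4 + 3·8·0 = 533 ≡ 5.
  α_i^2 mod 11 = [4, 4, 1, 3, 9].
  S_2 = Σ v_i α_i^2 r_i = 7·4·1 + 4·4·7 + 9·1·3 + 10·3·4 + 3·9·0 = 287 ≡ 1.
  S = (3, 5, 1) ≠ 0, so r is not a codeword (an error is present).
Step 3: locate the error. For a single error e at position i, S_ℓ = v_i·e·α_i^ℓ, so α_err = S_1/S_0.
  S_0^{−1} = 3^{−1} = 4 (mod 11), so α_err = 5·4 = 20 ≡ 9 = α_2. Error position i = 2.
  Consistency check: S_2/S_1 = 1·9 = 9 ≡ 9 = α_err ✓ (single-error assumption holds).
Step 4: error magnitude e = S_0/v_2 = S_0·∏_{j≠2}(α_2 − α_j) = 3·3 = 9 ≡ 9 (mod 11).
Step 5: correct position 2: c_2 = r_2 − e = 7 − 9 ≡ 9 (mod 11). Hence c = [1, 9, 3, 4, 0].
  Check: interpolating c through the α_i gives m(x) = 5 + 9·x (degree < 2) with m(α_i) = c_i for every i, so c is indeed a codeword.


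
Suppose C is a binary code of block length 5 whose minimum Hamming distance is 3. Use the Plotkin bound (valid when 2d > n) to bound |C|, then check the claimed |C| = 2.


Plotkin bound M ≤ 6; given |C| = 2 ≤ bound (satisfied).

Check applicability: 2d = 6, n = 5.
2d − n = 1 > 0, so Plotkin applies.
Compute d/(2d−n) = 3/1 ≈ 3.0000.
⌊d/(2d−n)⌋ = 3.
Plotkin bound: M ≤ 2·3 = 6.
Given |C| = 2, check: satisfied.
This |C| is below the Plotkin bound.


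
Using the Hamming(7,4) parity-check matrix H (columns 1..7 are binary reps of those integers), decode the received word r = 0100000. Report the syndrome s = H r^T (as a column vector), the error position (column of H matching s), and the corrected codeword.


s = (0, 1, 0)^T, error position = 2, corrected codeword c = 0000000

Compute s = H r^T mod 2 one row at a time:
  s_1 = 0 + 0 + 0 + 0 = 0 ≡ 0 (mod 2).
  s_2 = 1 + 0 + 0 + 0 = 1 ≡ 1 (mod 2).
  s_3 = 0 + 0 + 0 + 0 = 0 ≡ 0 (mod 2).
s = (0, 1, 0)^T — this equals column 2 of H (binary 010), so error is at position 2.
Correct: flip bit 2 of r = 0100000 to get c = 0000000.


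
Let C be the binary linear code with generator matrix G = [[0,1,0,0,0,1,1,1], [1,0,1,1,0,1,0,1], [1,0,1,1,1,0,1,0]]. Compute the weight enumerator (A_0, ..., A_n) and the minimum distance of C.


Weight distribution: A_0 = 1, A_2 = 1, A_4 = 2, A_5 = 3, A_7 = 1. Minimum distance d = 2.

Enumerate all 2^3 = 8 messages m ∈ F_2^3.
For each, compute codeword c = mG in F_2^8, then tally its weight.
  m = 000 → c = 00000000, weight = 0.
  m = 100 → c = 01000111, weight = 4.
  m = 010 → c = 10110101, weight = 5.
  m = 110 → c = 11110010, weight = 5.
  m = 001 → c = 10111010, weight = 5.
  m = 101 → c = 11111101, weight = 7.
  m = 011 → c = 00001111, weight = 4.
  m = 111 → c = 01001000, weight = 2.
Tally weights:
  weight 0: 1 codewords.
  weight 2: 1 codewords.
  weight 4: 2 codewords.
  weight 5: 3 codewords.
  weight 7: 1 codewords.
Minimum distance d = smallest w > 0 with A_w > 0 = 2.
Sanity: Σ A_w = 8 = 2^3 = 8 ✓.


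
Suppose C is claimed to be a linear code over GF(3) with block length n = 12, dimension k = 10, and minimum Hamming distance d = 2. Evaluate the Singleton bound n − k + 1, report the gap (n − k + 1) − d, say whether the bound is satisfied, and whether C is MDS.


Singleton RHS = n − k + 1 = 3, slack = 1, bound satisfied, not MDS.

Singleton bound: d ≤ n − k + 1.
Here n = 12, k = 10, so n − k + 1 = 3.
Given d = 2, check d ≤ 3: YES.
Slack = (n − k + 1) − d = 1.
The code is NOT MDS (slack = 1 > 0).
Description: the claimed parameters are [12, 10, 2]_3; such a code would be non-MDS.


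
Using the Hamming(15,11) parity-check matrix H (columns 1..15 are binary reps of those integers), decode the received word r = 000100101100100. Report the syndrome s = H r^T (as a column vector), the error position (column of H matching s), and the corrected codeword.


s = (1, 1, 0, 1)^T, error position = 13, corrected codeword c = 000100101100000

Compute s = H r^T mod 2 one row at a time:
  s_1 = 0 + 1 + 1 + 0 + 0 + 1 + 0 + 0 = 3 ≡ 1 (mod 2).
  s_2 = 1 + 0 + 0 + 1 + 0 + 1 + 0 + 0 = 3 ≡ 1 (mod 2).
  s_3 = 0 + 0 + 0 + 1 + 1 + 0 + 0 + 0 = 2 ≡ 0 (mod 2).
  s_4 = 0 + 0 + 0 + 1 + 1 + 0 + 1 + 0 = 3 ≡ 1 (mod 2).
s = (1, 1, 0, 1)^T — this equals column 13 of H (binary 1101), so error is at position 13.
Correct: flip bit 13 of r = 000100101100100 to get c = 000100101100000.


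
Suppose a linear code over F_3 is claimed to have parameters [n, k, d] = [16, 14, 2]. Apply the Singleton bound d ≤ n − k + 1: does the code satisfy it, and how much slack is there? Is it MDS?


Singleton RHS = n − k + 1 = 3, slack = 1, bound satisfied, not MDS.

Singleton bound: d ≤ n − k + 1.
Here n = 16, k = 14, so n − k + 1 = 3.
Given d = 2, check d ≤ 3: YES.
Slack = (n − k + 1) − d = 1.
The code is NOT MDS (slack = 1 > 0).
Description: the claimed parameters are [16, 14, 2]_3; such a code would be non-MDS.


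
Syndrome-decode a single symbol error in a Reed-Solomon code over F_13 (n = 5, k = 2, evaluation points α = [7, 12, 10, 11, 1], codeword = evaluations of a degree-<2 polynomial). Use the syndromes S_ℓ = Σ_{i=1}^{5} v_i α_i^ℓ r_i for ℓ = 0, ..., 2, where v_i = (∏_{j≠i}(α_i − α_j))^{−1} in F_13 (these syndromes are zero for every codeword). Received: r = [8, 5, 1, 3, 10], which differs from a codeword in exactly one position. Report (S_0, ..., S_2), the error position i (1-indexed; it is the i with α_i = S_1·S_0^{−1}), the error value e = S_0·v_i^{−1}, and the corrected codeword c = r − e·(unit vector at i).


S = (12, 12, 12), error at position 5, error magnitude e = 1, c = [8, 5, 1, 3, 9].

Step 1: column multipliers v_i = (∏_{j≠i}(α_i − α_j))^{−1} mod 13.
  i = 1 (α = 7): (7−12)(7−10)(7−11)(7−1) = (−5)·(−3)·(−4)·6 = −360 ≡ 4, so v_1 = 4^{−1} = 10 (mod 13).
  i = 2 (α = 12): (12−7)(12−10)(12−11)(12−1) = 5·2·1·11 = 110 ≡ 6, so v_2 = 6^{−1} = 11 (mod 13).
  i = 3 (α = 10): (10−7)(10−12)(10−11)(10−1) = 3·(−2)·(−1)·9 = 54 ≡ 2, so v_3 = 2^{−1} = 7 (mod 13).
  i = 4 (α = 11): (11−7)(11−12)(11−10)(11−1) = 4·(−1)·1·10 = −40 ≡ 12, so v_4 = 12^{−1} = 12 (mod 13).
  i = 5 (α = 1): (1−7)(1−12)(1−10)(1−11) = (−6)·(−11)·(−9)·(−10) = 5940 ≡ 12, so v_5 = 12^{−1} = 12 (mod 13).
  v = [10, 11, 7, 12, 12].
Step 2: syndromes of r = [8, 5, 1, 3, 10] (all sums mod 13).
  S_0 = Σ v_i r_i = 10·8 + 11·5 + 7·1 + 12·3 + 12·10 = 298 ≡ 12.
  S_1 = Σ v_i α_i r_i = 10·7·8 + 11·12·5 + 7·10·1 + 12·11·3 + 12·1·10 = 1806 ≡ 12.
  α_i^2 mod 13 = [10, 1, 9, 4, 1].
  S_2 = Σ v_i α_i^2 r_i = 10·10·8 + 11·1·5 + 7·9·1 + 12·4·3 + 12·1·10 = 1182 ≡ 12.
  S = (12, 12, 12) ≠ 0, so r is not a codeword (an error is present).
Step 3: locate the error. For a single error e at position i, S_ℓ = v_i·e·α_i^ℓ, so α_err = S_1/S_0.
  S_0^{−1} = 12^{−1} = 12 (mod 13), so α_err = 12·12 = 144 ≡ 1 = α_5. Error position i = 5.
  Consistency check: S_2/S_1 = 12·12 = 144 ≡ 1 = α_err ✓ (single-error assumption holds).
Step 4: error magnitude e = S_0/v_5 = S_0·∏_{j≠5}(α_5 − α_j) = 12·12 = 144 ≡ 1 (mod 13).
Step 5: correct position 5: c_5 = r_5 − e = 10 − 1 ≡ 9 (mod 13). Hence c = [8, 5, 1, 3, 9].
  Check: interpolating c through the α_i gives m(x) = 7 + 2·x (degree < 2) with m(α_i) = c_i for every i, so c is indeed a codeword.


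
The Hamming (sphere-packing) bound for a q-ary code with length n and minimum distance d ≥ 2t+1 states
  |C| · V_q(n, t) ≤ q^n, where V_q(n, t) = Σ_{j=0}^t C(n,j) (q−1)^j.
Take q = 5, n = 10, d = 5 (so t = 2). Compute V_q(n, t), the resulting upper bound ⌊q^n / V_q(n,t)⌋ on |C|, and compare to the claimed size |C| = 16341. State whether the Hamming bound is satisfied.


V_q(n, t) = 761, q^n = 9765625, Hamming bound = 12832, |C| = 16341 > bound (violated).

Step 1: Compute V_q(n, t) = Σ_{j=0}^2 C(n, j) (q−1)^j.
  j = 0: C(10,0)·(4)^0 = 1·1 = 1.
  j = 1: C(10,1)·(4)^1 = 10·4 = 40.
  j = 2: C(10,2)·(4)^2 = 45·16 = 720.
  V_q(n, t) = 1 + 40 + 720 = 761.
Step 2: q^n = 5^10 = 9765625.
Step 3: Hamming bound ⌊q^n / V_q(n,t)⌋ = ⌊9765625/761⌋ = 12832.
Step 4: Compare |C| = 16341 to 12832: violated.
The claimed |C| lies above the Hamming bound, so no 5-ary code of length 10 with d ≥ 5 can have 16341 codewords.


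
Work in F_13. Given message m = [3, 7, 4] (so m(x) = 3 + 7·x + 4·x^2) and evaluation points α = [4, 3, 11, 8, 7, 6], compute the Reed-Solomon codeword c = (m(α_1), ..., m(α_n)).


c = [4, 8, 5, 3, 1, 7]

Message polynomial: m(x) = 3 + 7·x + 4·x^2 (mod 13).
For each evaluation point α_i, compute m(α_i) mod 13:
  α_1 = 4: Horner steps 4 → 10 → 4, so m(4) = 4.
  α_2 = 3: Horner steps 4 → 6 → 8, so m(3) = 8.
  α_3 = 11: Horner steps 4 → 12 → 5, so m(11) = 5.
  α_4 = 8: Horner steps 4 → 0 → 3, so m(8) = 3.
  α_5 = 7: Horner steps 4 → 9 → 1, so m(7) = 1.
  α_6 = 6: Horner steps 4 → 5 → 7, so m(6) = 7.
Codeword c = [4, 8, 5, 3, 1, 7] ∈ F_13^6.


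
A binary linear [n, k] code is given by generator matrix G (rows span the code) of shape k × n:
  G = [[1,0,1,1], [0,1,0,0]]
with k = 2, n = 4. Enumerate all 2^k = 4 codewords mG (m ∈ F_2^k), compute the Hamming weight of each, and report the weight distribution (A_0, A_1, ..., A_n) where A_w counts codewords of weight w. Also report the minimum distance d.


Weight distribution: A_0 = 1, A_1 = 1, A_3 = 1, A_4 = 1. Minimum distance d = 1.

Enumerate all 2^2 = 4 messages m ∈ F_2^2.
For each, compute codeword c = mG in F_2^4, then tally its weight.
  m = 00 → c = 0000, weight = 0.
  m = 10 → c = 1011, weight = 3.
  m = 01 → c = 0100, weight = 1.
  m = 11 → c = 1111, weight = 4.
Tally weights:
  weight 0: 1 codewords.
  weight 1: 1 codewords.
  weight 3: 1 codewords.
  weight 4: 1 codewords.
Minimum distance d = smallest w > 0 with A_w > 0 = 1.
Sanity: Σ A_w = 4 = 2^2 = 4 ✓.


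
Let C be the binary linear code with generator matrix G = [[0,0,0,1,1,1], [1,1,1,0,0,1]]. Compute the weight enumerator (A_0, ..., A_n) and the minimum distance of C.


Weight distribution: A_0 = 1, A_3 = 1, A_4 = 1, A_5 = 1. Minimum distance d = 3.

Enumerate all 2^2 = 4 messages m ∈ F_2^2.
For each, compute codeword c = mG in F_2^6, then tally its weight.
  m = 00 → c = 000000, weight = 0.
  m = 10 → c = 000111, weight = 3.
  m = 01 → c = 111001, weight = 4.
  m = 11 → c = 111110, weight = 5.
Tally weights:
  weight 0: 1 codewords.
  weight 3: 1 codewords.
  weight 4: 1 codewords.
  weight 5: 1 codewords.
Minimum distance d = smallest w > 0 with A_w > 0 = 3.
Sanity: Σ A_w = 4 = 2^2 = 4 ✓.


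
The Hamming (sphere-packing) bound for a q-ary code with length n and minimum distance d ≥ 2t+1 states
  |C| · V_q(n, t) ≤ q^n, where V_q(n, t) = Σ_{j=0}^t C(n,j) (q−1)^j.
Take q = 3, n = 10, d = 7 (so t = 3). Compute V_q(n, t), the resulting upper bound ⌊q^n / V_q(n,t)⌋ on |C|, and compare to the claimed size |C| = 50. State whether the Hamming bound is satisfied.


V_q(n, t) = 1161, q^n = 59049, Hamming bound = 50, |C| = 50 ≤ bound (satisfied).

Step 1: Compute V_q(n, t) = Σ_{j=0}^3 C(n, j) (q−1)^j.
  j = 0: C(10,0)·(2)^0 = 1·1 = 1.
  j = 1: C(10,1)·(2)^1 = 10·2 = 20.
  j = 2: C(10,2)·(2)^2 = 45·4 = 180.
  j = 3: C(10,3)·(2)^3 = 120·8 = 960.
  V_q(n, t) = 1 + 20 + 180 + 960 = 1161.
Step 2: q^n = 3^10 = 59049.
Step 3: Hamming bound ⌊q^n / V_q(n,t)⌋ = ⌊59049/1161⌋ = 50.
Step 4: Compare |C| = 50 to 50: satisfied.
The claimed |C| lies at the Hamming bound (tight).


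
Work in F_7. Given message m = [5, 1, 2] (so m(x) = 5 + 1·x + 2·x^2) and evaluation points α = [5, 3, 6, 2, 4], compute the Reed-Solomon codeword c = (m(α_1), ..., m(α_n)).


c = [4, 5, 6, 1, 6]

Message polynomial: m(x) = 5 + 1·x + 2·x^2 (mod 7).
For each evaluation point α_i, compute m(α_i) mod 7:
  α_1 = 5: Horner steps 2 → 4 → 4, so m(5) = 4.
  α_2 = 3: Horner steps 2 → 0 → 5, so m(3) = 5.
  α_3 = 6: Horner steps 2 → 6 → 6, so m(6) = 6.
  α_4 = 2: Horner steps 2 → 5 → 1, so m(2) = 1.
  α_5 = 4: Horner steps 2 → 2 → 6, so m(4) = 6.
Codeword c = [4, 5, 6, 1, 6] ∈ F_7^5.


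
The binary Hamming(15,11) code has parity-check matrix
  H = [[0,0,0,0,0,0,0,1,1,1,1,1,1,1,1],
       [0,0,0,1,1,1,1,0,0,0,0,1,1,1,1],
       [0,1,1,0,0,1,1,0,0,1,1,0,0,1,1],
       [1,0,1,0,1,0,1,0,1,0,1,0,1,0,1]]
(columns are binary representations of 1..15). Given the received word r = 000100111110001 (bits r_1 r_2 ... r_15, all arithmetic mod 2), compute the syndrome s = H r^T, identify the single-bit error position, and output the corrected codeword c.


s = (1, 1, 0, 0)^T, error position = 12, corrected codeword c = 000100111111001

Compute s = H r^T mod 2 one row at a time:
  s_1 = 1 + 1 + 1 + 1 + 0 + 0 + 0 + 1 = 5 ≡ 1 (mod 2).
  s_2 = 1 + 0 + 0 + 1 + 0 + 0 + 0 + 1 = 3 ≡ 1 (mod 2).
  s_3 = 0 + 0 + 0 + 1 + 1 + 1 + 0 + 1 = 4 ≡ 0 (mod 2).
  s_4 = 0 + 0 + 0 + 1 + 1 + 1 + 0 + 1 = 4 ≡ 0 (mod 2).
s = (1, 1, 0, 0)^T — this equals column 12 of H (binary 1100), so error is at position 12.
Correct: flip bit 12 of r = 000100111110001 to get c = 000100111111001.


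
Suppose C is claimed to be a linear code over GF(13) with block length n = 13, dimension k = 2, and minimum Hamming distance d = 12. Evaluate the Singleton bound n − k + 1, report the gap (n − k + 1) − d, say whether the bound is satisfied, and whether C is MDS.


Singleton RHS = n − k + 1 = 12, slack = 0, bound satisfied, MDS.

Singleton bound: d ≤ n − k + 1.
Here n = 13, k = 2, so n − k + 1 = 12.
Given d = 12, check d ≤ 12: YES.
Slack = (n − k + 1) − d = 0.
The code is MDS (slack = 0).
Description: the claimed parameters are [13, 2, 12]_13; such a code would be MDS (meets Singleton bound).


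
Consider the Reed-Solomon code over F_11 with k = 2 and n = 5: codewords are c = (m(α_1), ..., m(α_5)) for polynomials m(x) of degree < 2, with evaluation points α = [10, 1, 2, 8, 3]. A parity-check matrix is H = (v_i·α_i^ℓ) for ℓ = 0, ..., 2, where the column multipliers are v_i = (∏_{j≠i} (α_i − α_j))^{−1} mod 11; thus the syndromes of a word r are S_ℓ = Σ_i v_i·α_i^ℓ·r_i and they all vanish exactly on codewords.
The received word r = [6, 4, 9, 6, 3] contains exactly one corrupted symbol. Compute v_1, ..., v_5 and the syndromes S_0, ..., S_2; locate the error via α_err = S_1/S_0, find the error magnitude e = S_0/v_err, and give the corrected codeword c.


S = (8, 3, 8), error at position 1, error magnitude e = 1, c = [5, 4, 9, 6, 3].

Step 1: column multipliers v_i = (∏_{j≠i}(α_i − α_j))^{−1} mod 11.
  i = 1 (α = 10): (10−1)(10−2)(10−8)(10−3) = 9·8·2·7 = 1008 ≡ 7, so v_1 = 7^{−1} = 8 (mod 11).
  i = 2 (α = 1): (1−10)(1−2)(1−8)(1−3) = (−9)·(−1)·(−7)·(−2) = 126 ≡ 5, so v_2 = 5^{−1} = 9 (mod 11).
  i = 3 (α = 2): (2−10)(2−1)(2−8)(2−3) = (−8)·1·(−6)·(−1) = −48 ≡ 7, so v_3 = 7^{−1} = 8 (mod 11).
  i = 4 (α = 8): (8−10)(8−1)(8−2)(8−3) = (−2)·7·6·5 = −420 ≡ 9, so v_4 = 9^{−1} = 5 (mod 11).
  i = 5 (α = 3): (3−10)(3−1)(3−2)(3−8) = (−7)·2·1·(−5) = 70 ≡ 4, so v_5 = 4^{−1} = 3 (mod 11).
  v = [8, 9, 8, 5, 3].
Step 2: syndromes of r = [6, 4, 9, 6, 3] (all sums mod 11).
  S_0 = Σ v_i r_i = 8·6 + 9·4 + 8·9 + 5·6 + 3·3 = 195 ≡ 8.
  S_1 = Σ v_i α_i r_i = 8·10·6 + 9·1·4 + 8·2·9 + 5·8·6 + 3·3·3 = 927 ≡ 3.
  α_i^2 mod 11 = [1, 1, 4, 9, 9].
  S_2 = Σ v_i α_i^2 r_i = 8·1·6 + 9·1·4 + 8·4·9 + 5·9·6 + 3·9·3 = 723 ≡ 8.
  S = (8, 3, 8) ≠ 0, so r is not a codeword (an error is present).
Step 3: locate the error. For a single error e at position i, S_ℓ = v_i·e·α_i^ℓ, so α_err = S_1/S_0.
  S_0^{−1} = 8^{−1} = 7 (mod 11), so α_err = 3·7 = 21 ≡ 10 = α_1. Error position i = 1.
  Consistency check: S_2/S_1 = 8·4 = 32 ≡ 10 = α_err ✓ (single-error assumption holds).
Step 4: error magnitude e = S_0/v_1 = S_0·∏_{j≠1}(α_1 − α_j) = 8·7 = 56 ≡ 1 (mod 11).
Step 5: correct position 1: c_1 = r_1 − e = 6 − 1 ≡ 5 (mod 11). Hence c = [5, 4, 9, 6, 3].
  Check: interpolating c through the α_i gives m(x) = 10 + 5·x (degree < 2) with m(α_i) = c_i for every i, so c is indeed a codeword.


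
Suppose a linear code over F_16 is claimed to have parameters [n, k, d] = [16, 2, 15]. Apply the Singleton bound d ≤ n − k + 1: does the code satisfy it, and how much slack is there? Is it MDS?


Singleton RHS = n − k + 1 = 15, slack = 0, bound satisfied, MDS.

Singleton bound: d ≤ n − k + 1.
Here n = 16, k = 2, so n − k + 1 = 15.
Given d = 15, check d ≤ 15: YES.
Slack = (n − k + 1) − d = 0.
The code is MDS (slack = 0).
Description: the claimed parameters are [16, 2, 15]_16; such a code would be MDS (meets Singleton bound).


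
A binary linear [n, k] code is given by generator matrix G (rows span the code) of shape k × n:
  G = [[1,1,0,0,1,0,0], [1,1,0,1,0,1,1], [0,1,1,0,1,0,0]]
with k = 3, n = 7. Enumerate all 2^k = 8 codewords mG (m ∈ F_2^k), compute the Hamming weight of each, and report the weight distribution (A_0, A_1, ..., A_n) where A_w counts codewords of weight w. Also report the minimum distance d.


Weight distribution: A_0 = 1, A_2 = 1, A_3 = 2, A_4 = 1, A_5 = 2, A_6 = 1. Minimum distance d = 2.

Enumerate all 2^3 = 8 messages m ∈ F_2^3.
For each, compute codeword c = mG in F_2^7, then tally its weight.
  m = 000 → c = 0000000, weight = 0.
  m = 100 → c = 1100100, weight = 3.
  m = 010 → c = 1101011, weight = 5.
  m = 110 → c = 0001111, weight = 4.
  m = 001 → c = 0110100, weight = 3.
  m = 101 → c = 1010000, weight = 2.
  m = 011 → c = 1011111, weight = 6.
  m = 111 → c = 0111011, weight = 5.
Tally weights:
  weight 0: 1 codewords.
  weight 2: 1 codewords.
  weight 3: 2 codewords.
  weight 4: 1 codewords.
  weight 5: 2 codewords.
  weight 6: 1 codewords.
Minimum distance d = smallest w > 0 with A_w > 0 = 2.
Sanity: Σ A_w = 8 = 2^3 = 8 ✓.


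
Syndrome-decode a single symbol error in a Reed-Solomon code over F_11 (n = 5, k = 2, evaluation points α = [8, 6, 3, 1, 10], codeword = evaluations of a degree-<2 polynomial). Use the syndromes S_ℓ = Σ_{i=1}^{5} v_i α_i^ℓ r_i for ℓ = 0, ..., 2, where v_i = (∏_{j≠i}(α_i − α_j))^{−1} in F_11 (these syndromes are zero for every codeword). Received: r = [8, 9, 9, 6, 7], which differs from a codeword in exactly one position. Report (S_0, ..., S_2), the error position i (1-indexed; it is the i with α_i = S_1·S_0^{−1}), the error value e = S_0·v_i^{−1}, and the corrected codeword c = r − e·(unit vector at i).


S = (7, 10, 8), error at position 3, error magnitude e = 4, c = [8, 9, 5, 6, 7].

Step 1: column multipliers v_i = (∏_{j≠i}(α_i − α_j))^{−1} mod 11.
  i = 1 (α = 8): (8−6)(8−3)(8−1)(8−10) = 2·5·7·(−2) = −140 ≡ 3, so v_1 = 3^{−1} = 4 (mod 11).
  i = 2 (α = 6): (6−8)(6−3)(6−1)(6−10) = (−2)·3·5·(−4) = 120 ≡ 10, so v_2 = 10^{−1} = 10 (mod 11).
  i = 3 (α = 3): (3−8)(3−6)(3−1)(3−10) = (−5)·(−3)·2·(−7) = −210 ≡ 10, so v_3 = 10^{−1} = 10 (mod 11).
  i = 4 (α = 1): (1−8)(1−6)(1−3)(1−10) = (−7)·(−5)·(−2)·(−9) = 630 ≡ 3, so v_4 = 3^{−1} = 4 (mod 11).
  i = 5 (α = 10): (10−8)(10−6)(10−3)(10−1) = 2·4·7·9 = 504 ≡ 9, so v_5 = 9^{−1} = 5 (mod 11).
  v = [4, 10, 10, 4, 5].
Step 2: syndromes of r = [8, 9, 9, 6, 7] (all sums mod 11).
  S_0 = Σ v_i r_i = 4·8 + 10·9 + 10·9 + 4·6 + 5·7 = 271 ≡ 7.
  S_1 = Σ v_i α_i r_i = 4·8·8 + 10·6·9 + 10·3·9 + 4·1·6 + 5·10·7 = 1440 ≡ 10.
  α_i^2 mod 11 = [9, 3, 9, 1, 1].
  S_2 = Σ v_i α_i^2 r_i = 4·9·8 + 10·3·9 + 10·9·9 + 4·1·6 + 5·1·7 = 1427 ≡ 8.
  S = (7, 10, 8) ≠ 0, so r is not a codeword (an error is present).
Step 3: locate the error. For a single error e at position i, S_ℓ = v_i·e·α_i^ℓ, so α_err = S_1/S_0.
  S_0^{−1} = 7^{−1} = 8 (mod 11), so α_err = 10·8 = 80 ≡ 3 = α_3. Error position i = 3.
  Consistency check: S_2/S_1 = 8·10 = 80 ≡ 3 = α_err ✓ (single-error assumption holds).
Step 4: error magnitude e = S_0/v_3 = S_0·∏_{j≠3}(α_3 − α_j) = 7·10 = 70 ≡ 4 (mod 11).
Step 5: correct position 3: c_3 = r_3 − e = 9 − 4 ≡ 5 (mod 11). Hence c = [8, 9, 5, 6, 7].
  Check: interpolating c through the α_i gives m(x) = 1 + 5·x (degree < 2) with m(α_i) = c_i for every i, so c is indeed a codeword.


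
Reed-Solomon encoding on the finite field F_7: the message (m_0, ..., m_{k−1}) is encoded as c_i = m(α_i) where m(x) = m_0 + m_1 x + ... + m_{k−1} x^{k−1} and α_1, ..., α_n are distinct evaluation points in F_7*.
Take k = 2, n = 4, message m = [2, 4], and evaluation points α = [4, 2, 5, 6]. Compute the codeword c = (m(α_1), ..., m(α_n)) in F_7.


c = [4, 3, 1, 5]

Message polynomial: m(x) = 2 + 4·x (mod 7).
For each evaluation point α_i, compute m(α_i) mod 7:
  α_1 = 4: Horner steps 4 → 4, so m(4) = 4.
  α_2 = 2: Horner steps 4 → 3, so m(2) = 3.
  α_3 = 5: Horner steps 4 → 1, so m(5) = 1.
  α_4 = 6: Horner steps 4 → 5, so m(6) = 5.
Codeword c = [4, 3, 1, 5] ∈ F_7^4.


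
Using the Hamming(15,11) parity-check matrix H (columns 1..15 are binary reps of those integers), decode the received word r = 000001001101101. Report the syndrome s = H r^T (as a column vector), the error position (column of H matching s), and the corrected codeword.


s = (1, 0, 1, 1)^T, error position = 11, corrected codeword c = 000001001111101

Compute s = H r^T mod 2 one row at a time:
  s_1 = 0 + 1 + 1 + 0 + 1 + 1 + 0 + 1 = 5 ≡ 1 (mod 2).
  s_2 = 0 + 0 + 1 + 0 + 1 + 1 + 0 + 1 = 4 ≡ 0 (mod 2).
  s_3 = 0 + 0 + 1 + 0 + 1 + 0 + 0 + 1 = 3 ≡ 1 (mod 2).
  s_4 = 0 + 0 + 0 + 0 + 1 + 0 + 1 + 1 = 3 ≡ 1 (mod 2).
s = (1, 0, 1, 1)^T — this equals column 11 of H (binary 1011), so error is at position 11.
Correct: flip bit 11 of r = 000001001101101 to get c = 000001001111101.


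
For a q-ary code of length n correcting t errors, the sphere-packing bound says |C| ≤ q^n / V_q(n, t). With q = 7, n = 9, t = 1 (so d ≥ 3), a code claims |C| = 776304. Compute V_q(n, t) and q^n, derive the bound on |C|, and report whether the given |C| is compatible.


V_q(n, t) = 55, q^n = 40353607, Hamming bound = 733701, |C| = 776304 > bound (violated).

Step 1: Compute V_q(n, t) = Σ_{j=0}^1 C(n, j) (q−1)^j.
  j = 0: C(9,0)·(6)^0 = 1·1 = 1.
  j = 1: C(9,1)·(6)^1 = 9·6 = 54.
  V_q(n, t) = 1 + 54 = 55.
Step 2: q^n = 7^9 = 40353607.
Step 3: Hamming bound ⌊q^n / V_q(n,t)⌋ = ⌊40353607/55⌋ = 733701.
Step 4: Compare |C| = 776304 to 733701: violated.
The claimed |C| lies above the Hamming bound, so no 7-ary code of length 9 with d ≥ 3 can have 776304 codewords.


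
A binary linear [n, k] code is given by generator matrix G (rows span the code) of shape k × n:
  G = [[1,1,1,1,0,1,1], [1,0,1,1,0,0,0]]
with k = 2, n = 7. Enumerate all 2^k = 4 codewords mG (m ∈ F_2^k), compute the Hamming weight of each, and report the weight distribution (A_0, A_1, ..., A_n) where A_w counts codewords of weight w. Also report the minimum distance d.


Weight distribution: A_0 = 1, A_3 = 2, A_6 = 1. Minimum distance d = 3.

Enumerate all 2^2 = 4 messages m ∈ F_2^2.
For each, compute codeword c = mG in F_2^7, then tally its weight.
  m = 00 → c = 0000000, weight = 0.
  m = 10 → c = 1111011, weight = 6.
  m = 01 → c = 1011000, weight = 3.
  m = 11 → c = 0100011, weight = 3.
Tally weights:
  weight 0: 1 codewords.
  weight 3: 2 codewords.
  weight 6: 1 codewords.
Minimum distance d = smallest w > 0 with A_w > 0 = 3.
Sanity: Σ A_w = 4 = 2^2 = 4 ✓.


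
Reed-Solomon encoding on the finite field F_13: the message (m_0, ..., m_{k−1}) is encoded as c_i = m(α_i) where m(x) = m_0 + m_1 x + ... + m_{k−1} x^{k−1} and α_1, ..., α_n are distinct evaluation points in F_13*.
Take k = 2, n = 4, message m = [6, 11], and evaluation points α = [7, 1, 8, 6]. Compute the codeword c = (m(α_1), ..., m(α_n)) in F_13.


c = [5, 4, 3, 7]

Message polynomial: m(x) = 6 + 11·x (mod 13).
For each evaluation point α_i, compute m(α_i) mod 13:
  α_1 = 7: Horner steps 11 → 5, so m(7) = 5.
  α_2 = 1: Horner steps 11 → 4, so m(1) = 4.
  α_3 = 8: Horner steps 11 → 3, so m(8) = 3.
  α_4 = 6: Horner steps 11 → 7, so m(6) = 7.
Codeword c = [5, 4, 3, 7] ∈ F_13^4.


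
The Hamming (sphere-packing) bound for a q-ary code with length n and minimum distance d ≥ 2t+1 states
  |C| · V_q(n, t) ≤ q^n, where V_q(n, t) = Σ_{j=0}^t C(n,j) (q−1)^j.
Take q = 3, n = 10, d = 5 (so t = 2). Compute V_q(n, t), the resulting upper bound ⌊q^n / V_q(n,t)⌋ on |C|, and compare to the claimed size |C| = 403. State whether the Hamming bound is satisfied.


V_q(n, t) = 201, q^n = 59049, Hamming bound = 293, |C| = 403 > bound (violated).

Step 1: Compute V_q(n, t) = Σ_{j=0}^2 C(n, j) (q−1)^j.
  j = 0: C(10,0)·(2)^0 = 1·1 = 1.
  j = 1: C(10,1)·(2)^1 = 10·2 = 20.
  j = 2: C(10,2)·(2)^2 = 45·4 = 180.
  V_q(n, t) = 1 + 20 + 180 = 201.
Step 2: q^n = 3^10 = 59049.
Step 3: Hamming bound ⌊q^n / V_q(n,t)⌋ = ⌊59049/201⌋ = 293.
Step 4: Compare |C| = 403 to 293: violated.
The claimed |C| lies above the Hamming bound, so no 3-ary code of length 10 with d ≥ 5 can have 403 codewords.


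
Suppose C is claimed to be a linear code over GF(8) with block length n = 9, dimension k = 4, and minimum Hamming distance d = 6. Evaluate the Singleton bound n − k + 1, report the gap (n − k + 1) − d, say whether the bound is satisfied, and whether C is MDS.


Singleton RHS = n − k + 1 = 6, slack = 0, bound satisfied, MDS.

Singleton bound: d ≤ n − k + 1.
Here n = 9, k = 4, so n − k + 1 = 6.
Given d = 6, check d ≤ 6: YES.
Slack = (n − k + 1) − d = 0.
The code is MDS (slack = 0).
Description: the claimed parameters are [9, 4, 6]_8; such a code would be MDS (meets Singleton bound).


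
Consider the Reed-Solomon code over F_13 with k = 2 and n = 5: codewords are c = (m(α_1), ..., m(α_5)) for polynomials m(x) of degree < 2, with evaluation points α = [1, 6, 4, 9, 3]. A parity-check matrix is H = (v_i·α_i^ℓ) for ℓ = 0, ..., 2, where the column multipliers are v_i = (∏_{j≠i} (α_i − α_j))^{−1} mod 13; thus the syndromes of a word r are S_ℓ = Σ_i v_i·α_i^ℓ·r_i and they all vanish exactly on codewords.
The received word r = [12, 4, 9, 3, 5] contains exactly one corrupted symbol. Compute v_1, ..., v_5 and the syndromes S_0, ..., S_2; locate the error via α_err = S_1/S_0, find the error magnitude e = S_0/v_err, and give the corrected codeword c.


S = (9, 9, 9), error at position 1, error magnitude e = 2, c = [10, 4, 9, 3, 5].

Step 1: column multipliers v_i = (∏_{j≠i}(α_i − α_j))^{−1} mod 13.
  i = 1 (α = 1): (1−6)(1−4)(1−9)(1−3) = (−5)·(−3)·(−8)·(−2) = 240 ≡ 6, so v_1 = 6^{−1} = 11 (mod 13).
  i = 2 (α = 6): (6−1)(6−4)(6−9)(6−3) = 5·2·(−3)·3 = −90 ≡ 1, so v_2 = 1^{−1} = 1 (mod 13).
  i = 3 (α = 4): (4−1)(4−6)(4−9)(4−3) = 3·(−2)·(−5)·1 = 30 ≡ 4, so v_3 = 4^{−1} = 10 (mod 13).
  i = 4 (α = 9): (9−1)(9−6)(9−4)(9−3) = 8·3·5·6 = 720 ≡ 5, so v_4 = 5^{−1} = 8 (mod 13).
  i = 5 (α = 3): (3−1)(3−6)(3−4)(3−9) = 2·(−3)·(−1)·(−6) = −36 ≡ 3, so v_5 = 3^{−1} = 9 (mod 13).
  v = [11, 1, 10, 8, 9].
Step 2: syndromes of r = [12, 4, 9, 3, 5] (all sums mod 13).
  S_0 = Σ v_i r_i = 11·12 + 1·4 + 10·9 + 8·3 + 9·5 = 295 ≡ 9.
  S_1 = Σ v_i α_i r_i = 11·1·12 + 1·6·4 + 10·4·9 + 8·9·3 + 9·3·5 = 867 ≡ 9.
  α_i^2 mod 13 = [1, 10, 3, 3, 9].
  S_2 = Σ v_i α_i^2 r_i = 11·1·12 + 1·10·4 + 10·3·9 + 8·3·3 + 9·9·5 = 919 ≡ 9.
  S = (9, 9, 9) ≠ 0, so r is not a codeword (an error is present).
Step 3: locate the error. For a single error e at position i, S_ℓ = v_i·e·α_i^ℓ, so α_err = S_1/S_0.
  S_0^{−1} = 9^{−1} = 3 (mod 13), so α_err = 9·3 = 27 ≡ 1 = α_1. Error position i = 1.
  Consistency check: S_2/S_1 = 9·3 = 27 ≡ 1 = α_err ✓ (single-error assumption holds).
Step 4: error magnitude e = S_0/v_1 = S_0·∏_{j≠1}(α_1 − α_j) = 9·6 = 54 ≡ 2 (mod 13).
Step 5: correct position 1: c_1 = r_1 − e = 12 − 2 ≡ 10 (mod 13). Hence c = [10, 4, 9, 3, 5].
  Check: interpolating c through the α_i gives m(x) = 6 + 4·x (degree < 2) with m(α_i) = c_i for every i, so c is indeed a codeword.


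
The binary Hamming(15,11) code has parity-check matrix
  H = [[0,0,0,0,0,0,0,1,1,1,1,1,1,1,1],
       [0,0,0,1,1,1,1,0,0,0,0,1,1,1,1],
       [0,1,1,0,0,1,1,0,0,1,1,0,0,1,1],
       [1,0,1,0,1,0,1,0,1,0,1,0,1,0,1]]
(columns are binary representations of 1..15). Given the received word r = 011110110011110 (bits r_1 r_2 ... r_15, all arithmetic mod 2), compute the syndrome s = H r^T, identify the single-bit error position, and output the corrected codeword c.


s = (1, 0, 1, 1)^T, error position = 11, corrected codeword c = 011110110001110

Compute s = H r^T mod 2 one row at a time:
  s_1 = 1 + 0 + 0 + 1 + 1 + 1 + 1 + 0 = 5 ≡ 1 (mod 2).
  s_2 = 1 + 1 + 0 + 1 + 1 + 1 + 1 + 0 = 6 ≡ 0 (mod 2).
  s_3 = 1 + 1 + 0 + 1 + 0 + 1 + 1 + 0 = 5 ≡ 1 (mod 2).
  s_4 = 0 + 1 + 1 + 1 + 0 + 1 + 1 + 0 = 5 ≡ 1 (mod 2).
s = (1, 0, 1, 1)^T — this equals column 11 of H (binary 1011), so error is at position 11.
Correct: flip bit 11 of r = 011110110011110 to get c = 011110110001110.


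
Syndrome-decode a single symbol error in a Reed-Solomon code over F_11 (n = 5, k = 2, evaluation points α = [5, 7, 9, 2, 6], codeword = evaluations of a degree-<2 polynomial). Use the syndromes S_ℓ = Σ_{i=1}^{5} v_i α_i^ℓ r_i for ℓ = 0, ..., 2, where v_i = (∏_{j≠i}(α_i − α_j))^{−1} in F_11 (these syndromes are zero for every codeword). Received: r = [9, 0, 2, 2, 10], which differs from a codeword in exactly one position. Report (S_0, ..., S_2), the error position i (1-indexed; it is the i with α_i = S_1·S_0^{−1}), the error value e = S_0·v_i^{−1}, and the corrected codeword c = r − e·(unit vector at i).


S = (9, 7, 3), error at position 4, error magnitude e = 7, c = [9, 0, 2, 6, 10].

Step 1: column multipliers v_i = (∏_{j≠i}(α_i − α_j))^{−1} mod 11.
  i = 1 (α = 5): (5−7)(5−9)(5−2)(5−6) = (−2)·(−4)·3·(−1) = −24 ≡ 9, so v_1 = 9^{−1} = 5 (mod 11).
  i = 2 (α = 7): (7−5)(7−9)(7−2)(7−6) = 2·(−2)·5·1 = −20 ≡ 2, so v_2 = 2^{−1} = 6 (mod 11).
  i = 3 (α = 9): (9−5)(9−7)(9−2)(9−6) = 4·2·7·3 = 168 ≡ 3, so v_3 = 3^{−1} = 4 (mod 11).
  i = 4 (α = 2): (2−5)(2−7)(2−9)(2−6) = (−3)·(−5)·(−7)·(−4) = 420 ≡ 2, so v_4 = 2^{−1} = 6 (mod 11).
  i = 5 (α = 6): (6−5)(6−7)(6−9)(6−2) = 1·(−1)·(−3)·4 = 12 ≡ 1, so v_5 = 1^{−1} = 1 (mod 11).
  v = [5, 6, 4, 6, 1].
Step 2: syndromes of r = [9, 0, 2, 2, 10] (all sums mod 11).
  S_0 = Σ v_i r_i = 5·9 + 6·0 + 4·2 + 6·2 + 1·10 = 75 ≡ 9.
  S_1 = Σ v_i α_i r_i = 5·5·9 + 6·7·0 + 4·9·2 + 6·2·2 + 1·6·10 = 381 ≡ 7.
  α_i^2 mod 11 = [3, 5, 4, 4, 3].
  S_2 = Σ v_i α_i^2 r_i = 5·3·9 + 6·5·0 + 4·4·2 + 6·4·2 + 1·3·10 = 245 ≡ 3.
  S = (9, 7, 3) ≠ 0, so r is not a codeword (an error is present).
Step 3: locate the error. For a single error e at position i, S_ℓ = v_i·e·α_i^ℓ, so α_err = S_1/S_0.
  S_0^{−1} = 9^{−1} = 5 (mod 11), so α_err = 7·5 = 35 ≡ 2 = α_4. Error position i = 4.
  Consistency check: S_2/S_1 = 3·8 = 24 ≡ 2 = α_err ✓ (single-error assumption holds).
Step 4: error magnitude e = S_0/v_4 = S_0·∏_{j≠4}(α_4 − α_j) = 9·2 = 18 ≡ 7 (mod 11).
Step 5: correct position 4: c_4 = r_4 − e = 2 − 7 ≡ 6 (mod 11). Hence c = [9, 0, 2, 6, 10].
  Check: interpolating c through the α_i gives m(x) = 4 + 1·x (degree < 2) with m(α_i) = c_i for every i, so c is indeed a codeword.
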